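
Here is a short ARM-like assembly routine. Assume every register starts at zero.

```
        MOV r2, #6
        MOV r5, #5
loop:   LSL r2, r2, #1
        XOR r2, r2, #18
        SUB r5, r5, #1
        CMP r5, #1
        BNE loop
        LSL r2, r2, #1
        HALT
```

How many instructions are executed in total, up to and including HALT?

after MOV r2, #6: r2=6
after MOV r5, #5: r5=5
after LSL r2, r2, #1: r2=6<<1=12
after XOR r2, r2, #18: r2=12^18=30
after SUB r5, r5, #1: r5=5-1=4
CMP r5, #1  (cmp 4,1)
BNE loop: taken
after LSL r2, r2, #1: r2=30<<1=60
after XOR r2, r2, #18: r2=60^18=46
after SUB r5, r5, #1: r5=4-1=3
CMP r5, #1  (cmp 3,1)
BNE loop: taken
after LSL r2, r2, #1: r2=46<<1=92
after XOR r2, r2, #18: r2=92^18=78
after SUB r5, r5, #1: r5=3-1=2
CMP r5, #1  (cmp 2,1)
BNE loop: taken
after LSL r2, r2, #1: r2=78<<1=156
after XOR r2, r2, #18: r2=156^18=142
after SUB r5, r5, #1: r5=2-1=1
CMP r5, #1  (cmp 1,1)
BNE loop: not taken
after LSL r2, r2, #1: r2=142<<1=284
halt.
Total executed instructions: 24.

24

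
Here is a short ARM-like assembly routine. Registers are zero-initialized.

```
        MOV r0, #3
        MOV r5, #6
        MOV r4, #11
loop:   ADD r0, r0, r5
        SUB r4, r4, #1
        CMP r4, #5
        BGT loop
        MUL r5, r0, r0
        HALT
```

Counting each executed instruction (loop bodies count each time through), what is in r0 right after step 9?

MOV r0, #3 → r0=3
MOV r5, #6 → r5=6
MOV r4, #11 → r4=11
ADD r0, r0, r5 → r0=3+6=9
SUB r4, r4, #1 → r4=11-1=10
CMP r4, #5  (cmp 10,5)
BGT loop: taken
ADD r0, r0, r5 → r0=9+6=15
SUB r4, r4, #1 → r4=10-1=9
After step 9: r0 = 15.

15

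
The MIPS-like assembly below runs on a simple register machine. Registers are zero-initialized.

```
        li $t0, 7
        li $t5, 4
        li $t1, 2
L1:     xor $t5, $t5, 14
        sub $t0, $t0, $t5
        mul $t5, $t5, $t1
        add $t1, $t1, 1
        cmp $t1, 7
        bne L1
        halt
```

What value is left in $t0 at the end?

-1715

after li $t0, 7: $t0=7
after li $t5, 4: $t5=4
after li $t1, 2: $t1=2
after xor $t5, $t5, 14: $t5=4^14=10
after sub $t0, $t0, $t5: $t0=7-10=-3
after mul $t5, $t5, $t1: $t5=10*2=20
after add $t1, $t1, 1: $t1=2+1=3
cmp $t1, 7  (cmp 3,7)
bne L1: taken
after xor $t5, $t5, 14: $t5=20^14=26
after sub $t0, $t0, $t5: $t0=(-3)-26=-29
after mul $t5, $t5, $t1: $t5=26*3=78
after add $t1, $t1, 1: $t1=3+1=4
cmp $t1, 7  (cmp 4,7)
bne L1: taken
after xor $t5, $t5, 14: $t5=78^14=64
after sub $t0, $t0, $t5: $t0=(-29)-64=-93
after mul $t5, $t5, $t1: $t5=64*4=256
after add $t1, $t1, 1: $t1=4+1=5
cmp $t1, 7  (cmp 5,7)
bne L1: taken
after xor $t5, $t5, 14: $t5=256^14=270
after sub $t0, $t0, $t5: $t0=(-93)-270=-363
after mul $t5, $t5, $t1: $t5=270*5=1350
after add $t1, $t1, 1: $t1=5+1=6
cmp $t1, 7  (cmp 6,7)
bne L1: taken
after xor $t5, $t5, 14: $t5=1350^14=1352
after sub $t0, $t0, $t5: $t0=(-363)-1352=-1715
after mul $t5, $t5, $t1: $t5=1352*6=8112
after add $t1, $t1, 1: $t1=6+1=7
cmp $t1, 7  (cmp 7,7)
bne L1: not taken
halt.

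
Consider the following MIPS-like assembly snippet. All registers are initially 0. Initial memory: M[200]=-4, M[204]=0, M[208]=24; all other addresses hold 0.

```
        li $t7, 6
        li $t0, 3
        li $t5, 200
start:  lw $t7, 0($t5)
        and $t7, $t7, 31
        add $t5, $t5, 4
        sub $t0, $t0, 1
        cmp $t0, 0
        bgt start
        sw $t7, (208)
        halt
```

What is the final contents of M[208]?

after li $t7, 6: $t7=6
after li $t0, 3: $t0=3
after li $t5, 200: $t5=200
after lw $t7, 0($t5): $t7=M[200]=-4
after and $t7, $t7, 31: $t7=(-4)&31=28
after add $t5, $t5, 4: $t5=200+4=204
after sub $t0, $t0, 1: $t0=3-1=2
cmp $t0, 0  (cmp 2,0)
bgt start: taken
after lw $t7, 0($t5): $t7=M[204]=0
after and $t7, $t7, 31: $t7=0&31=0
after add $t5, $t5, 4: $t5=204+4=208
after sub $t0, $t0, 1: $t0=2-1=1
cmp $t0, 0  (cmp 1,0)
bgt start: taken
after lw $t7, 0($t5): $t7=M[208]=24
after and $t7, $t7, 31: $t7=24&31=24
after add $t5, $t5, 4: $t5=208+4=212
after sub $t0, $t0, 1: $t0=1-1=0
cmp $t0, 0  (cmp 0,0)
bgt start: not taken
sw $t7, (208) → M[208]=24
halt.

24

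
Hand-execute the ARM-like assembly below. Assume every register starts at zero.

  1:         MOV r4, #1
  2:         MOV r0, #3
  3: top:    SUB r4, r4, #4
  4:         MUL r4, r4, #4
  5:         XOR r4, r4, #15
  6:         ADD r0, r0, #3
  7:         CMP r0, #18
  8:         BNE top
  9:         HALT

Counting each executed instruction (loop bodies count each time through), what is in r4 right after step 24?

-845

after MOV r4, #1: r4=1
after MOV r0, #3: r0=3
after SUB r4, r4, #4: r4=1-4=-3
after MUL r4, r4, #4: r4=(-3)*4=-12
after XOR r4, r4, #15: r4=(-12)^15=-5
after ADD r0, r0, #3: r0=3+3=6
CMP r0, #18  (cmp 6,18)
BNE top: taken
after SUB r4, r4, #4: r4=(-5)-4=-9
after MUL r4, r4, #4: r4=(-9)*4=-36
after XOR r4, r4, #15: r4=(-36)^15=-45
after ADD r0, r0, #3: r0=6+3=9
CMP r0, #18  (cmp 9,18)
BNE top: taken
after SUB r4, r4, #4: r4=(-45)-4=-49
after MUL r4, r4, #4: r4=(-49)*4=-196
after XOR r4, r4, #15: r4=(-196)^15=-205
after ADD r0, r0, #3: r0=9+3=12
CMP r0, #18  (cmp 12,18)
BNE top: taken
after SUB r4, r4, #4: r4=(-205)-4=-209
after MUL r4, r4, #4: r4=(-209)*4=-836
after XOR r4, r4, #15: r4=(-836)^15=-845
after ADD r0, r0, #3: r0=12+3=15
After step 24: r4 = -845.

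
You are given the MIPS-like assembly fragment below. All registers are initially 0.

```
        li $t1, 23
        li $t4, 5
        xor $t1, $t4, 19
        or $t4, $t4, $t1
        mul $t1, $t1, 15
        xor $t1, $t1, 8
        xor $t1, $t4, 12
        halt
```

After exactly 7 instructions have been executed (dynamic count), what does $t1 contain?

27

$t1=23
$t4=5
$t1=5^19=22
$t4=5|22=23
$t1=22*15=330
$t1=330^8=322
$t1=23^12=27
After step 7: $t1 = 27.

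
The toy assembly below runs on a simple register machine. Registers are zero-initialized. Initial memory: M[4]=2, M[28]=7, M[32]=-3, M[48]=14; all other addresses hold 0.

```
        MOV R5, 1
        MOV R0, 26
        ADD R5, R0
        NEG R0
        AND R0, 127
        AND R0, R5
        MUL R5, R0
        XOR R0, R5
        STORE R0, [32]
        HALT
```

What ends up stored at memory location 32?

MOV R5, 1 → R5=1
MOV R0, 26 → R0=26
ADD R5, R0 → R5=1+26=27
NEG R0 → R0=-(26)=-26
AND R0, 127 → R0=(-26)&127=102
AND R0, R5 → R0=102&27=2
MUL R5, R0 → R5=27*2=54
XOR R0, R5 → R0=2^54=52
STORE R0, [32] → M[32]=52
halt.

52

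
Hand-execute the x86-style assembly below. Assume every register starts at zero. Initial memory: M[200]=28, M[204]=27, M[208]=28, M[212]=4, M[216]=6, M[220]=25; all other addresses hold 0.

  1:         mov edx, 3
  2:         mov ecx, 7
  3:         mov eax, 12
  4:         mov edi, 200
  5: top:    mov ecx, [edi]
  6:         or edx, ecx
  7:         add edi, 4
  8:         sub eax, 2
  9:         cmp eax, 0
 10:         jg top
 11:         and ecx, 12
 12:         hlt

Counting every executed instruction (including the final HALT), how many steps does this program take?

mov edx, 3 → edx=3
mov ecx, 7 → ecx=7
mov eax, 12 → eax=12
mov edi, 200 → edi=200
mov ecx, [edi] → ecx=M[200]=28
or edx, ecx → edx=3|28=31
add edi, 4 → edi=200+4=204
sub eax, 2 → eax=12-2=10
cmp eax, 0  (cmp 10,0)
jg top: taken
mov ecx, [edi] → ecx=M[204]=27
or edx, ecx → edx=31|27=31
add edi, 4 → edi=204+4=208
sub eax, 2 → eax=10-2=8
cmp eax, 0  (cmp 8,0)
jg top: taken
mov ecx, [edi] → ecx=M[208]=28
or edx, ecx → edx=31|28=31
add edi, 4 → edi=208+4=212
sub eax, 2 → eax=8-2=6
cmp eax, 0  (cmp 6,0)
jg top: taken
mov ecx, [edi] → ecx=M[212]=4
or edx, ecx → edx=31|4=31
add edi, 4 → edi=212+4=216
sub eax, 2 → eax=6-2=4
cmp eax, 0  (cmp 4,0)
jg top: taken
mov ecx, [edi] → ecx=M[216]=6
or edx, ecx → edx=31|6=31
add edi, 4 → edi=216+4=220
sub eax, 2 → eax=4-2=2
cmp eax, 0  (cmp 2,0)
jg top: taken
mov ecx, [edi] → ecx=M[220]=25
or edx, ecx → edx=31|25=31
add edi, 4 → edi=220+4=224
sub eax, 2 → eax=2-2=0
cmp eax, 0  (cmp 0,0)
jg top: not taken
and ecx, 12 → ecx=25&12=8
halt.
Total executed instructions: 42.

42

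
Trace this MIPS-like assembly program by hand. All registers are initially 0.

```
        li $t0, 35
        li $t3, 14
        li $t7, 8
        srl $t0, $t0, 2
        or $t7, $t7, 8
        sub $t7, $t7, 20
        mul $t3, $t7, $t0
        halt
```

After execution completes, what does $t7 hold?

$t0=35
$t3=14
$t7=8
$t0=35>>2=8
$t7=8|8=8
$t7=8-20=-12
$t3=(-12)*8=-96
halt.

-12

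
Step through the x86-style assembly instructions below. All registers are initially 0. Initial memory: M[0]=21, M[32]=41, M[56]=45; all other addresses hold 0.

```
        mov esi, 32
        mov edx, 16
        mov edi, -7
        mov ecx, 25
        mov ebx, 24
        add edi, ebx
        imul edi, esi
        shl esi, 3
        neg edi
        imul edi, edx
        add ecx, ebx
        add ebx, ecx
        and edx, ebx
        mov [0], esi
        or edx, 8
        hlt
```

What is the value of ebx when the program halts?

after mov esi, 32: esi=32
after mov edx, 16: edx=16
after mov edi, -7: edi=-7
after mov ecx, 25: ecx=25
after mov ebx, 24: ebx=24
after add edi, ebx: edi=(-7)+24=17
after imul edi, esi: edi=17*32=544
after shl esi, 3: esi=32<<3=256
after neg edi: edi=-(544)=-544
after imul edi, edx: edi=(-544)*16=-8704
after add ecx, ebx: ecx=25+24=49
after add ebx, ecx: ebx=24+49=73
after and edx, ebx: edx=16&73=0
mov [0], esi → M[0]=256
after or edx, 8: edx=0|8=8
halt.

73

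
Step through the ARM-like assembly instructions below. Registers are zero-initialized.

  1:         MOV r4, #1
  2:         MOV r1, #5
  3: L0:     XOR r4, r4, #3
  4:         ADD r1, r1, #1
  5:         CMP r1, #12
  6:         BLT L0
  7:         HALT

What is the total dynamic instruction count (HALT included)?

MOV r4, #1 → r4=1
MOV r1, #5 → r1=5
XOR r4, r4, #3 → r4=1^3=2
ADD r1, r1, #1 → r1=5+1=6
CMP r1, #12  (cmp 6,12)
BLT L0: taken
XOR r4, r4, #3 → r4=2^3=1
ADD r1, r1, #1 → r1=6+1=7
CMP r1, #12  (cmp 7,12)
BLT L0: taken
XOR r4, r4, #3 → r4=1^3=2
ADD r1, r1, #1 → r1=7+1=8
CMP r1, #12  (cmp 8,12)
BLT L0: taken
XOR r4, r4, #3 → r4=2^3=1
ADD r1, r1, #1 → r1=8+1=9
CMP r1, #12  (cmp 9,12)
BLT L0: taken
XOR r4, r4, #3 → r4=1^3=2
ADD r1, r1, #1 → r1=9+1=10
CMP r1, #12  (cmp 10,12)
BLT L0: taken
XOR r4, r4, #3 → r4=2^3=1
ADD r1, r1, #1 → r1=10+1=11
CMP r1, #12  (cmp 11,12)
BLT L0: taken
XOR r4, r4, #3 → r4=1^3=2
ADD r1, r1, #1 → r1=11+1=12
CMP r1, #12  (cmp 12,12)
BLT L0: not taken
halt.
Total executed instructions: 31.

31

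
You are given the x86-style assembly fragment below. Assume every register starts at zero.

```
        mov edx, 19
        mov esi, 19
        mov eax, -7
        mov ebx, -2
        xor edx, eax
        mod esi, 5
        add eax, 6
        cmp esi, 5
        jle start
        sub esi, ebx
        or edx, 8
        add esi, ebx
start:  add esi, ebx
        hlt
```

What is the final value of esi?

mov edx, 19 → edx=19
mov esi, 19 → esi=19
mov eax, -7 → eax=-7
mov ebx, -2 → ebx=-2
xor edx, eax → edx=19^(-7)=-22
mod esi, 5 → esi=19%5=4
add eax, 6 → eax=(-7)+6=-1
cmp esi, 5  (cmp 4,5)
jle start: taken
add esi, ebx → esi=4+(-2)=2
halt.

2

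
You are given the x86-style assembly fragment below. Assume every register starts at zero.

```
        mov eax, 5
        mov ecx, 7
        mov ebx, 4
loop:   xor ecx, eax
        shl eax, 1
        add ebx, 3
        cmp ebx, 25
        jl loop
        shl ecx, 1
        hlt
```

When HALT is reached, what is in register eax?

640

eax=5
ecx=7
ebx=4
ecx=7^5=2
eax=5<<1=10
ebx=4+3=7
cmp ebx, 25  (cmp 7,25)
jl loop: taken
ecx=2^10=8
eax=10<<1=20
ebx=7+3=10
cmp ebx, 25  (cmp 10,25)
jl loop: taken
ecx=8^20=28
eax=20<<1=40
ebx=10+3=13
cmp ebx, 25  (cmp 13,25)
jl loop: taken
ecx=28^40=52
eax=40<<1=80
ebx=13+3=16
cmp ebx, 25  (cmp 16,25)
jl loop: taken
ecx=52^80=100
eax=80<<1=160
ebx=16+3=19
cmp ebx, 25  (cmp 19,25)
jl loop: taken
ecx=100^160=196
eax=160<<1=320
ebx=19+3=22
cmp ebx, 25  (cmp 22,25)
jl loop: taken
ecx=196^320=388
eax=320<<1=640
ebx=22+3=25
cmp ebx, 25  (cmp 25,25)
jl loop: not taken
ecx=388<<1=776
halt.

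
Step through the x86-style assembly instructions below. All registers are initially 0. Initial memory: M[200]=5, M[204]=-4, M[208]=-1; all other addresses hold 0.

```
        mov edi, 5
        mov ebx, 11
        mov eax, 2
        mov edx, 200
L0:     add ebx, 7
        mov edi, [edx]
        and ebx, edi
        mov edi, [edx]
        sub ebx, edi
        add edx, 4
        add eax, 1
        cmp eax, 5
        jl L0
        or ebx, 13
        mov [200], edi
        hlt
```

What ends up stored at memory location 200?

-1

after mov edi, 5: edi=5
after mov ebx, 11: ebx=11
after mov eax, 2: eax=2
after mov edx, 200: edx=200
after add ebx, 7: ebx=11+7=18
after mov edi, [edx]: edi=M[200]=5
after and ebx, edi: ebx=18&5=0
after mov edi, [edx]: edi=M[200]=5
after sub ebx, edi: ebx=0-5=-5
after add edx, 4: edx=200+4=204
after add eax, 1: eax=2+1=3
cmp eax, 5  (cmp 3,5)
jl L0: taken
after add ebx, 7: ebx=(-5)+7=2
after mov edi, [edx]: edi=M[204]=-4
after and ebx, edi: ebx=2&(-4)=0
after mov edi, [edx]: edi=M[204]=-4
after sub ebx, edi: ebx=0-(-4)=4
after add edx, 4: edx=204+4=208
after add eax, 1: eax=3+1=4
cmp eax, 5  (cmp 4,5)
jl L0: taken
after add ebx, 7: ebx=4+7=11
after mov edi, [edx]: edi=M[208]=-1
after and ebx, edi: ebx=11&(-1)=11
after mov edi, [edx]: edi=M[208]=-1
after sub ebx, edi: ebx=11-(-1)=12
after add edx, 4: edx=208+4=212
after add eax, 1: eax=4+1=5
cmp eax, 5  (cmp 5,5)
jl L0: not taken
after or ebx, 13: ebx=12|13=13
mov [200], edi → M[200]=-1
halt.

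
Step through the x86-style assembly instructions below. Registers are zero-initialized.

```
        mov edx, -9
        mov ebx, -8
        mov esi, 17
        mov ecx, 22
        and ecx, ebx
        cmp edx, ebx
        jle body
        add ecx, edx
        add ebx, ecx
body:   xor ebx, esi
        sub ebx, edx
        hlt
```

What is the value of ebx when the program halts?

-14

edx=-9
ebx=-8
esi=17
ecx=22
ecx=22&(-8)=16
cmp edx, ebx  (cmp -9,-8)
jle body: taken
ebx=(-8)^17=-23
ebx=(-23)-(-9)=-14
halt.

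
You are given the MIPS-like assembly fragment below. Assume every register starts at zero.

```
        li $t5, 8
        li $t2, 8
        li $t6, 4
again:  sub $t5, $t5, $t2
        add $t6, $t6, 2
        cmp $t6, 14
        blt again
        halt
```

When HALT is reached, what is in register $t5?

-32

$t5=8
$t2=8
$t6=4
$t5=8-8=0
$t6=4+2=6
cmp $t6, 14  (cmp 6,14)
blt again: taken
$t5=0-8=-8
$t6=6+2=8
cmp $t6, 14  (cmp 8,14)
blt again: taken
$t5=(-8)-8=-16
$t6=8+2=10
cmp $t6, 14  (cmp 10,14)
blt again: taken
$t5=(-16)-8=-24
$t6=10+2=12
cmp $t6, 14  (cmp 12,14)
blt again: taken
$t5=(-24)-8=-32
$t6=12+2=14
cmp $t6, 14  (cmp 14,14)
blt again: not taken
halt.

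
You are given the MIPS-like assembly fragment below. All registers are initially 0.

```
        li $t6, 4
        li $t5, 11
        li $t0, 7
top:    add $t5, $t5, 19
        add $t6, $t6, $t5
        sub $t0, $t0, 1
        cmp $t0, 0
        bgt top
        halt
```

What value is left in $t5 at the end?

144

$t6=4
$t5=11
$t0=7
$t5=11+19=30
$t6=4+30=34
$t0=7-1=6
cmp $t0, 0  (cmp 6,0)
bgt top: taken
$t5=30+19=49
$t6=34+49=83
$t0=6-1=5
cmp $t0, 0  (cmp 5,0)
bgt top: taken
$t5=49+19=68
$t6=83+68=151
$t0=5-1=4
cmp $t0, 0  (cmp 4,0)
bgt top: taken
$t5=68+19=87
$t6=151+87=238
$t0=4-1=3
cmp $t0, 0  (cmp 3,0)
bgt top: taken
$t5=87+19=106
$t6=238+106=344
$t0=3-1=2
cmp $t0, 0  (cmp 2,0)
bgt top: taken
$t5=106+19=125
$t6=344+125=469
$t0=2-1=1
cmp $t0, 0  (cmp 1,0)
bgt top: taken
$t5=125+19=144
$t6=469+144=613
$t0=1-1=0
cmp $t0, 0  (cmp 0,0)
bgt top: not taken
halt.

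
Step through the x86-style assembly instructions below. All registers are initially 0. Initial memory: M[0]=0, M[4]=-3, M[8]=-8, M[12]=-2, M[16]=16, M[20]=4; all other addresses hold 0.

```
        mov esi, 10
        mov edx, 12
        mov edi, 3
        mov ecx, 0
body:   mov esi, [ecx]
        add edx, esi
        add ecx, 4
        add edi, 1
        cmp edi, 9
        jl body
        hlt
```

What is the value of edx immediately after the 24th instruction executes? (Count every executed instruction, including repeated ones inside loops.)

-1

mov esi, 10 → esi=10
mov edx, 12 → edx=12
mov edi, 3 → edi=3
mov ecx, 0 → ecx=0
mov esi, [ecx] → esi=M[0]=0
add edx, esi → edx=12+0=12
add ecx, 4 → ecx=0+4=4
add edi, 1 → edi=3+1=4
cmp edi, 9  (cmp 4,9)
jl body: taken
mov esi, [ecx] → esi=M[4]=-3
add edx, esi → edx=12+(-3)=9
add ecx, 4 → ecx=4+4=8
add edi, 1 → edi=4+1=5
cmp edi, 9  (cmp 5,9)
jl body: taken
mov esi, [ecx] → esi=M[8]=-8
add edx, esi → edx=9+(-8)=1
add ecx, 4 → ecx=8+4=12
add edi, 1 → edi=5+1=6
cmp edi, 9  (cmp 6,9)
jl body: taken
mov esi, [ecx] → esi=M[12]=-2
add edx, esi → edx=1+(-2)=-1
After step 24: edx = -1.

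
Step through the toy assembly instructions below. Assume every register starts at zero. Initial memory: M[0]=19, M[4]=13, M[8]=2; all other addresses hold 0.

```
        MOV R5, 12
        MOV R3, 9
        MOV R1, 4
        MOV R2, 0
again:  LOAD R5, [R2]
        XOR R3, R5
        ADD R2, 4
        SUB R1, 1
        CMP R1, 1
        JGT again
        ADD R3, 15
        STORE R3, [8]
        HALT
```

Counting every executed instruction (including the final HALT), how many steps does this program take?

MOV R5, 12 → R5=12
MOV R3, 9 → R3=9
MOV R1, 4 → R1=4
MOV R2, 0 → R2=0
LOAD R5, [R2] → R5=M[0]=19
XOR R3, R5 → R3=9^19=26
ADD R2, 4 → R2=0+4=4
SUB R1, 1 → R1=4-1=3
CMP R1, 1  (cmp 3,1)
JGT again: taken
LOAD R5, [R2] → R5=M[4]=13
XOR R3, R5 → R3=26^13=23
ADD R2, 4 → R2=4+4=8
SUB R1, 1 → R1=3-1=2
CMP R1, 1  (cmp 2,1)
JGT again: taken
LOAD R5, [R2] → R5=M[8]=2
XOR R3, R5 → R3=23^2=21
ADD R2, 4 → R2=8+4=12
SUB R1, 1 → R1=2-1=1
CMP R1, 1  (cmp 1,1)
JGT again: not taken
ADD R3, 15 → R3=21+15=36
STORE R3, [8] → M[8]=36
halt.
Total executed instructions: 25.

25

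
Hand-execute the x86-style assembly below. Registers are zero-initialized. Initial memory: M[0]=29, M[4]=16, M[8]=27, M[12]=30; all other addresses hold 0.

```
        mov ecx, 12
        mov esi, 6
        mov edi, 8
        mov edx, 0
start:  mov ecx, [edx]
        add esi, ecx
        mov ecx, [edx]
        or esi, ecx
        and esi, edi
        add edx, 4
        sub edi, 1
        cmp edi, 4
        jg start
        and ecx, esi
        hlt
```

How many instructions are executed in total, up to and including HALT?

42

after mov ecx, 12: ecx=12
after mov esi, 6: esi=6
after mov edi, 8: edi=8
after mov edx, 0: edx=0
after mov ecx, [edx]: ecx=M[0]=29
after add esi, ecx: esi=6+29=35
after mov ecx, [edx]: ecx=M[0]=29
after or esi, ecx: esi=35|29=63
after and esi, edi: esi=63&8=8
after add edx, 4: edx=0+4=4
after sub edi, 1: edi=8-1=7
cmp edi, 4  (cmp 7,4)
jg start: taken
after mov ecx, [edx]: ecx=M[4]=16
after add esi, ecx: esi=8+16=24
after mov ecx, [edx]: ecx=M[4]=16
after or esi, ecx: esi=24|16=24
after and esi, edi: esi=24&7=0
after add edx, 4: edx=4+4=8
after sub edi, 1: edi=7-1=6
cmp edi, 4  (cmp 6,4)
jg start: taken
after mov ecx, [edx]: ecx=M[8]=27
after add esi, ecx: esi=0+27=27
after mov ecx, [edx]: ecx=M[8]=27
after or esi, ecx: esi=27|27=27
after and esi, edi: esi=27&6=2
after add edx, 4: edx=8+4=12
after sub edi, 1: edi=6-1=5
cmp edi, 4  (cmp 5,4)
jg start: taken
after mov ecx, [edx]: ecx=M[12]=30
after add esi, ecx: esi=2+30=32
after mov ecx, [edx]: ecx=M[12]=30
after or esi, ecx: esi=32|30=62
after and esi, edi: esi=62&5=4
after add edx, 4: edx=12+4=16
after sub edi, 1: edi=5-1=4
cmp edi, 4  (cmp 4,4)
jg start: not taken
after and ecx, esi: ecx=30&4=4
halt.
Total executed instructions: 42.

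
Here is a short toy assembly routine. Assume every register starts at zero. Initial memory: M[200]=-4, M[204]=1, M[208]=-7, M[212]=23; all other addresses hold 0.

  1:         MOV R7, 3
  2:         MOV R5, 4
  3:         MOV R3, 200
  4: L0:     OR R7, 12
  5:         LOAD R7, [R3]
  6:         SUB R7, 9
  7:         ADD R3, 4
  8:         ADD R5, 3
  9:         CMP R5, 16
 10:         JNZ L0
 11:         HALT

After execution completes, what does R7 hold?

R7=3
R5=4
R3=200
R7=3|12=15
R7=M[200]=-4
R7=(-4)-9=-13
R3=200+4=204
R5=4+3=7
CMP R5, 16  (cmp 7,16)
JNZ L0: taken
R7=(-13)|12=-1
R7=M[204]=1
R7=1-9=-8
R3=204+4=208
R5=7+3=10
CMP R5, 16  (cmp 10,16)
JNZ L0: taken
R7=(-8)|12=-4
R7=M[208]=-7
R7=(-7)-9=-16
R3=208+4=212
R5=10+3=13
CMP R5, 16  (cmp 13,16)
JNZ L0: taken
R7=(-16)|12=-4
R7=M[212]=23
R7=23-9=14
R3=212+4=216
R5=13+3=16
CMP R5, 16  (cmp 16,16)
JNZ L0: not taken
halt.

14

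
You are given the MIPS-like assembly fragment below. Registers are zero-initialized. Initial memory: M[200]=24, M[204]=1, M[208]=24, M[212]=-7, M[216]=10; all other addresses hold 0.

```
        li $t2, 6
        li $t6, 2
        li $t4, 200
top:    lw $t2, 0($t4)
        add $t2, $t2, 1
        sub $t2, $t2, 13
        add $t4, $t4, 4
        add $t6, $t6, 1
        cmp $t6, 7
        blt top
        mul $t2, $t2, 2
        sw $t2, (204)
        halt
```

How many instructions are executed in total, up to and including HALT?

41

$t2=6
$t6=2
$t4=200
$t2=M[200]=24
$t2=24+1=25
$t2=25-13=12
$t4=200+4=204
$t6=2+1=3
cmp $t6, 7  (cmp 3,7)
blt top: taken
$t2=M[204]=1
$t2=1+1=2
$t2=2-13=-11
$t4=204+4=208
$t6=3+1=4
cmp $t6, 7  (cmp 4,7)
blt top: taken
$t2=M[208]=24
$t2=24+1=25
$t2=25-13=12
$t4=208+4=212
$t6=4+1=5
cmp $t6, 7  (cmp 5,7)
blt top: taken
$t2=M[212]=-7
$t2=(-7)+1=-6
$t2=(-6)-13=-19
$t4=212+4=216
$t6=5+1=6
cmp $t6, 7  (cmp 6,7)
blt top: taken
$t2=M[216]=10
$t2=10+1=11
$t2=11-13=-2
$t4=216+4=220
$t6=6+1=7
cmp $t6, 7  (cmp 7,7)
blt top: not taken
$t2=(-2)*2=-4
sw $t2, (204) → M[204]=-4
halt.
Total executed instructions: 41.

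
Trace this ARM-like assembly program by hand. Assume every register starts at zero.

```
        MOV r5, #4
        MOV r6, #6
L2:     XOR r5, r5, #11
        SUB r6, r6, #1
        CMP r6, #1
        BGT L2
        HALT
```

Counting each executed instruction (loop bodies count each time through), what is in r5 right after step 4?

15

MOV r5, #4 → r5=4
MOV r6, #6 → r6=6
XOR r5, r5, #11 → r5=4^11=15
SUB r6, r6, #1 → r6=6-1=5
After step 4: r5 = 15.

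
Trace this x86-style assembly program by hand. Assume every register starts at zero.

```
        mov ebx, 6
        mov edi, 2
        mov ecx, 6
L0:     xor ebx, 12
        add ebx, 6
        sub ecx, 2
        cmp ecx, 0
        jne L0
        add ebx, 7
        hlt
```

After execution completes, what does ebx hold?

59

after mov ebx, 6: ebx=6
after mov edi, 2: edi=2
after mov ecx, 6: ecx=6
after xor ebx, 12: ebx=6^12=10
after add ebx, 6: ebx=10+6=16
after sub ecx, 2: ecx=6-2=4
cmp ecx, 0  (cmp 4,0)
jne L0: taken
after xor ebx, 12: ebx=16^12=28
after add ebx, 6: ebx=28+6=34
after sub ecx, 2: ecx=4-2=2
cmp ecx, 0  (cmp 2,0)
jne L0: taken
after xor ebx, 12: ebx=34^12=46
after add ebx, 6: ebx=46+6=52
after sub ecx, 2: ecx=2-2=0
cmp ecx, 0  (cmp 0,0)
jne L0: not taken
after add ebx, 7: ebx=52+7=59
halt.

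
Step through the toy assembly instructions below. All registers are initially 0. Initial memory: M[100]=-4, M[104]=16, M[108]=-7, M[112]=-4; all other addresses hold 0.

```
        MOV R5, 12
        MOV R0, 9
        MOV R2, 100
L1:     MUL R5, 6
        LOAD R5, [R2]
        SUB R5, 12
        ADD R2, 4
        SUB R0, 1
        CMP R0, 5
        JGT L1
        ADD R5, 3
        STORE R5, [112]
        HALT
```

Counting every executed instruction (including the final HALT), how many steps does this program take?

after MOV R5, 12: R5=12
after MOV R0, 9: R0=9
after MOV R2, 100: R2=100
after MUL R5, 6: R5=12*6=72
after LOAD R5, [R2]: R5=M[100]=-4
after SUB R5, 12: R5=(-4)-12=-16
after ADD R2, 4: R2=100+4=104
after SUB R0, 1: R0=9-1=8
CMP R0, 5  (cmp 8,5)
JGT L1: taken
after MUL R5, 6: R5=(-16)*6=-96
after LOAD R5, [R2]: R5=M[104]=16
after SUB R5, 12: R5=16-12=4
after ADD R2, 4: R2=104+4=108
after SUB R0, 1: R0=8-1=7
CMP R0, 5  (cmp 7,5)
JGT L1: taken
after MUL R5, 6: R5=4*6=24
after LOAD R5, [R2]: R5=M[108]=-7
after SUB R5, 12: R5=(-7)-12=-19
after ADD R2, 4: R2=108+4=112
after SUB R0, 1: R0=7-1=6
CMP R0, 5  (cmp 6,5)
JGT L1: taken
after MUL R5, 6: R5=(-19)*6=-114
after LOAD R5, [R2]: R5=M[112]=-4
after SUB R5, 12: R5=(-4)-12=-16
after ADD R2, 4: R2=112+4=116
after SUB R0, 1: R0=6-1=5
CMP R0, 5  (cmp 5,5)
JGT L1: not taken
after ADD R5, 3: R5=(-16)+3=-13
STORE R5, [112] → M[112]=-13
halt.
Total executed instructions: 34.

34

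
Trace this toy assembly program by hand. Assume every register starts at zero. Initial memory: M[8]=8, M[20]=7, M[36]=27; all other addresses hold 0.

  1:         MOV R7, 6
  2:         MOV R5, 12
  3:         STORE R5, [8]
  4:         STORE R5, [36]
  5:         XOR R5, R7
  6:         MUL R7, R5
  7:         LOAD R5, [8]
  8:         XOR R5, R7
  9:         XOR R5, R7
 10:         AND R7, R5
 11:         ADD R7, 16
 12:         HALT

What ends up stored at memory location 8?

after MOV R7, 6: R7=6
after MOV R5, 12: R5=12
STORE R5, [8] → M[8]=12
STORE R5, [36] → M[36]=12
after XOR R5, R7: R5=12^6=10
after MUL R7, R5: R7=6*10=60
after LOAD R5, [8]: R5=M[8]=12
after XOR R5, R7: R5=12^60=48
after XOR R5, R7: R5=48^60=12
after AND R7, R5: R7=60&12=12
after ADD R7, 16: R7=12+16=28
halt.

12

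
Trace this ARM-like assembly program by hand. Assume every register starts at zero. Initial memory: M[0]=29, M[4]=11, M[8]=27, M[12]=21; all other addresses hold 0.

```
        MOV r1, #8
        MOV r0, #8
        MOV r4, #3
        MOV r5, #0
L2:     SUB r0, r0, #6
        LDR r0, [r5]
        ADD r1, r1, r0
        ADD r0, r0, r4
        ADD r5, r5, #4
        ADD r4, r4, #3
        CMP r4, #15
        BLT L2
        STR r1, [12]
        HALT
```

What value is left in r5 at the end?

after MOV r1, #8: r1=8
after MOV r0, #8: r0=8
after MOV r4, #3: r4=3
after MOV r5, #0: r5=0
after SUB r0, r0, #6: r0=8-6=2
after LDR r0, [r5]: r0=M[0]=29
after ADD r1, r1, r0: r1=8+29=37
after ADD r0, r0, r4: r0=29+3=32
after ADD r5, r5, #4: r5=0+4=4
after ADD r4, r4, #3: r4=3+3=6
CMP r4, #15  (cmp 6,15)
BLT L2: taken
after SUB r0, r0, #6: r0=32-6=26
after LDR r0, [r5]: r0=M[4]=11
after ADD r1, r1, r0: r1=37+11=48
after ADD r0, r0, r4: r0=11+6=17
after ADD r5, r5, #4: r5=4+4=8
after ADD r4, r4, #3: r4=6+3=9
CMP r4, #15  (cmp 9,15)
BLT L2: taken
after SUB r0, r0, #6: r0=17-6=11
after LDR r0, [r5]: r0=M[8]=27
after ADD r1, r1, r0: r1=48+27=75
after ADD r0, r0, r4: r0=27+9=36
after ADD r5, r5, #4: r5=8+4=12
after ADD r4, r4, #3: r4=9+3=12
CMP r4, #15  (cmp 12,15)
BLT L2: taken
after SUB r0, r0, #6: r0=36-6=30
after LDR r0, [r5]: r0=M[12]=21
after ADD r1, r1, r0: r1=75+21=96
after ADD r0, r0, r4: r0=21+12=33
after ADD r5, r5, #4: r5=12+4=16
after ADD r4, r4, #3: r4=12+3=15
CMP r4, #15  (cmp 15,15)
BLT L2: not taken
STR r1, [12] → M[12]=96
halt.

16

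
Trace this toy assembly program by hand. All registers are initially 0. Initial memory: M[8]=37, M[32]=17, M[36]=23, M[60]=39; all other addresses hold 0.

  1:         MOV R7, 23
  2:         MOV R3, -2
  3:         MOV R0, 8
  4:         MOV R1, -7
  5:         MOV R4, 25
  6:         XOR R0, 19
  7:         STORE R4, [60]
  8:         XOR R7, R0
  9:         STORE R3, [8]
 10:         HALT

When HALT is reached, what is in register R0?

27

MOV R7, 23 → R7=23
MOV R3, -2 → R3=-2
MOV R0, 8 → R0=8
MOV R1, -7 → R1=-7
MOV R4, 25 → R4=25
XOR R0, 19 → R0=8^19=27
STORE R4, [60] → M[60]=25
XOR R7, R0 → R7=23^27=12
STORE R3, [8] → M[8]=-2
halt.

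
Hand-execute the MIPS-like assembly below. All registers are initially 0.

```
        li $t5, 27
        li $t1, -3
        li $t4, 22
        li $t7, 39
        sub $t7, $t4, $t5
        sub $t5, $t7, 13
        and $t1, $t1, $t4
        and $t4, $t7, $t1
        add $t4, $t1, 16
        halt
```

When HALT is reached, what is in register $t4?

$t5=27
$t1=-3
$t4=22
$t7=39
$t7=22-27=-5
$t5=(-5)-13=-18
$t1=(-3)&22=20
$t4=(-5)&20=16
$t4=20+16=36
halt.

36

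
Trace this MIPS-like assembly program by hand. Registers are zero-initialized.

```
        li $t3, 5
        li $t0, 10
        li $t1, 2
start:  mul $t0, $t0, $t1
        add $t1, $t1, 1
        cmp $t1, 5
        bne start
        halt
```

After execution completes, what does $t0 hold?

$t3=5
$t0=10
$t1=2
$t0=10*2=20
$t1=2+1=3
cmp $t1, 5  (cmp 3,5)
bne start: taken
$t0=20*3=60
$t1=3+1=4
cmp $t1, 5  (cmp 4,5)
bne start: taken
$t0=60*4=240
$t1=4+1=5
cmp $t1, 5  (cmp 5,5)
bne start: not taken
halt.

240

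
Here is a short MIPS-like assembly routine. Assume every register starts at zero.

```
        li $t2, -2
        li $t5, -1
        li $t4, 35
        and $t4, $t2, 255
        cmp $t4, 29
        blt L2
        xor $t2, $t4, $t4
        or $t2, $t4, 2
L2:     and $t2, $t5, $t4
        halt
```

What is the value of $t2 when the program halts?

254

$t2=-2
$t5=-1
$t4=35
$t4=(-2)&255=254
cmp $t4, 29  (cmp 254,29)
blt L2: not taken
$t2=254^254=0
$t2=254|2=254
$t2=(-1)&254=254
halt.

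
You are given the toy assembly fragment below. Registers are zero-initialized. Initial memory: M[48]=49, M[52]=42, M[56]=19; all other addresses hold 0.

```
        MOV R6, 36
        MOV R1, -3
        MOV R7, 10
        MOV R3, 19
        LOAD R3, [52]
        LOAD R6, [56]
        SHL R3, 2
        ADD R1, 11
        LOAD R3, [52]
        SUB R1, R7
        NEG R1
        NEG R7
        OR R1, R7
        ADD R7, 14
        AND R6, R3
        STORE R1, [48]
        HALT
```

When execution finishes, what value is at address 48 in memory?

-10

after MOV R6, 36: R6=36
after MOV R1, -3: R1=-3
after MOV R7, 10: R7=10
after MOV R3, 19: R3=19
after LOAD R3, [52]: R3=M[52]=42
after LOAD R6, [56]: R6=M[56]=19
after SHL R3, 2: R3=42<<2=168
after ADD R1, 11: R1=(-3)+11=8
after LOAD R3, [52]: R3=M[52]=42
after SUB R1, R7: R1=8-10=-2
after NEG R1: R1=-(-2)=2
after NEG R7: R7=-(10)=-10
after OR R1, R7: R1=2|(-10)=-10
after ADD R7, 14: R7=(-10)+14=4
after AND R6, R3: R6=19&42=2
STORE R1, [48] → M[48]=-10
halt.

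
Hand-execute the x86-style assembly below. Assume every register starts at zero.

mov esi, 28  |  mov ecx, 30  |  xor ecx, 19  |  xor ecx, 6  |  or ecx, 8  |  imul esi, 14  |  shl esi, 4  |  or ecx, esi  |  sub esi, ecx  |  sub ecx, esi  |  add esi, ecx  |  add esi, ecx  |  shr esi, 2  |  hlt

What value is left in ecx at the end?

6294

after mov esi, 28: esi=28
after mov ecx, 30: ecx=30
after xor ecx, 19: ecx=30^19=13
after xor ecx, 6: ecx=13^6=11
after or ecx, 8: ecx=11|8=11
after imul esi, 14: esi=28*14=392
after shl esi, 4: esi=392<<4=6272
after or ecx, esi: ecx=11|6272=6283
after sub esi, ecx: esi=6272-6283=-11
after sub ecx, esi: ecx=6283-(-11)=6294
after add esi, ecx: esi=(-11)+6294=6283
after add esi, ecx: esi=6283+6294=12577
after shr esi, 2: esi=12577>>2=3144
halt.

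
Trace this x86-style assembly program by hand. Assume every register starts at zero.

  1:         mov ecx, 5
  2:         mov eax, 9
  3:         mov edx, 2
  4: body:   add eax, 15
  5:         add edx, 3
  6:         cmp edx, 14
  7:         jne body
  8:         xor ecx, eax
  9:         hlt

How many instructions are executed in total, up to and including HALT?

21

mov ecx, 5 → ecx=5
mov eax, 9 → eax=9
mov edx, 2 → edx=2
add eax, 15 → eax=9+15=24
add edx, 3 → edx=2+3=5
cmp edx, 14  (cmp 5,14)
jne body: taken
add eax, 15 → eax=24+15=39
add edx, 3 → edx=5+3=8
cmp edx, 14  (cmp 8,14)
jne body: taken
add eax, 15 → eax=39+15=54
add edx, 3 → edx=8+3=11
cmp edx, 14  (cmp 11,14)
jne body: taken
add eax, 15 → eax=54+15=69
add edx, 3 → edx=11+3=14
cmp edx, 14  (cmp 14,14)
jne body: not taken
xor ecx, eax → ecx=5^69=64
halt.
Total executed instructions: 21.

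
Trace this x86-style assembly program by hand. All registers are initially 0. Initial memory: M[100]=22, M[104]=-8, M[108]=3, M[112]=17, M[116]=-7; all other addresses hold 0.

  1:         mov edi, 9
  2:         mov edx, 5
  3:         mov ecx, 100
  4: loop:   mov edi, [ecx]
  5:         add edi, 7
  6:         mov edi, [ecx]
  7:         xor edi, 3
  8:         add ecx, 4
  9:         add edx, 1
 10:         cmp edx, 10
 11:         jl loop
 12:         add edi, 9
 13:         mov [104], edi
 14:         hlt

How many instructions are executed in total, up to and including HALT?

mov edi, 9 → edi=9
mov edx, 5 → edx=5
mov ecx, 100 → ecx=100
mov edi, [ecx] → edi=M[100]=22
add edi, 7 → edi=22+7=29
mov edi, [ecx] → edi=M[100]=22
xor edi, 3 → edi=22^3=21
add ecx, 4 → ecx=100+4=104
add edx, 1 → edx=5+1=6
cmp edx, 10  (cmp 6,10)
jl loop: taken
mov edi, [ecx] → edi=M[104]=-8
add edi, 7 → edi=(-8)+7=-1
mov edi, [ecx] → edi=M[104]=-8
xor edi, 3 → edi=(-8)^3=-5
add ecx, 4 → ecx=104+4=108
add edx, 1 → edx=6+1=7
cmp edx, 10  (cmp 7,10)
jl loop: taken
mov edi, [ecx] → edi=M[108]=3
add edi, 7 → edi=3+7=10
mov edi, [ecx] → edi=M[108]=3
xor edi, 3 → edi=3^3=0
add ecx, 4 → ecx=108+4=112
add edx, 1 → edx=7+1=8
cmp edx, 10  (cmp 8,10)
jl loop: taken
mov edi, [ecx] → edi=M[112]=17
add edi, 7 → edi=17+7=24
mov edi, [ecx] → edi=M[112]=17
xor edi, 3 → edi=17^3=18
add ecx, 4 → ecx=112+4=116
add edx, 1 → edx=8+1=9
cmp edx, 10  (cmp 9,10)
jl loop: taken
mov edi, [ecx] → edi=M[116]=-7
add edi, 7 → edi=(-7)+7=0
mov edi, [ecx] → edi=M[116]=-7
xor edi, 3 → edi=(-7)^3=-6
add ecx, 4 → ecx=116+4=120
add edx, 1 → edx=9+1=10
cmp edx, 10  (cmp 10,10)
jl loop: not taken
add edi, 9 → edi=(-6)+9=3
mov [104], edi → M[104]=3
halt.
Total executed instructions: 46.

46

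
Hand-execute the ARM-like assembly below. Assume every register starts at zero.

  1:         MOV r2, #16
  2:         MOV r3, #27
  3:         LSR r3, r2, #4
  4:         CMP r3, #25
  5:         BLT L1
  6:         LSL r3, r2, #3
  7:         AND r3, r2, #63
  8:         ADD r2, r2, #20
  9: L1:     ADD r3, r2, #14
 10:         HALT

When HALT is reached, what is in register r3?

30

after MOV r2, #16: r2=16
after MOV r3, #27: r3=27
after LSR r3, r2, #4: r3=16>>4=1
CMP r3, #25  (cmp 1,25)
BLT L1: taken
after ADD r3, r2, #14: r3=16+14=30
halt.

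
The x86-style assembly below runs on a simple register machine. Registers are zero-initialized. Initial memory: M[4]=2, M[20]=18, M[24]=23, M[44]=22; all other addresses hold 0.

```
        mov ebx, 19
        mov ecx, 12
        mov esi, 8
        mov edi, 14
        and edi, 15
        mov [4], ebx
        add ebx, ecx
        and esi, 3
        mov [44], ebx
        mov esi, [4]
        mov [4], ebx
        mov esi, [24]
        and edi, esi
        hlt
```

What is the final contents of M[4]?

31

ebx=19
ecx=12
esi=8
edi=14
edi=14&15=14
mov [4], ebx → M[4]=19
ebx=19+12=31
esi=8&3=0
mov [44], ebx → M[44]=31
esi=M[4]=19
mov [4], ebx → M[4]=31
esi=M[24]=23
edi=14&23=6
halt.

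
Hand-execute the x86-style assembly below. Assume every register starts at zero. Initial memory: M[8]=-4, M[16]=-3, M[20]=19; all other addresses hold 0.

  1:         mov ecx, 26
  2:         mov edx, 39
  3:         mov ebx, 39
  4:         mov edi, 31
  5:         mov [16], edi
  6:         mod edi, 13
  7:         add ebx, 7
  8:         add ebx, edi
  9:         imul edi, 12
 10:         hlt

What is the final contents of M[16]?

mov ecx, 26 → ecx=26
mov edx, 39 → edx=39
mov ebx, 39 → ebx=39
mov edi, 31 → edi=31
mov [16], edi → M[16]=31
mod edi, 13 → edi=31%13=5
add ebx, 7 → ebx=39+7=46
add ebx, edi → ebx=46+5=51
imul edi, 12 → edi=5*12=60
halt.

31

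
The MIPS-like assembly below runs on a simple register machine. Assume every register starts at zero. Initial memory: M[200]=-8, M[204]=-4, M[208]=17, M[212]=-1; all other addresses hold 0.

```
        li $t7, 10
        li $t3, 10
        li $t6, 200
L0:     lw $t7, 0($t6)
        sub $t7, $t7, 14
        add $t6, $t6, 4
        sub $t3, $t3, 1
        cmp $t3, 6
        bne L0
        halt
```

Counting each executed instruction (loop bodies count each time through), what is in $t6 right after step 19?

after li $t7, 10: $t7=10
after li $t3, 10: $t3=10
after li $t6, 200: $t6=200
after lw $t7, 0($t6): $t7=M[200]=-8
after sub $t7, $t7, 14: $t7=(-8)-14=-22
after add $t6, $t6, 4: $t6=200+4=204
after sub $t3, $t3, 1: $t3=10-1=9
cmp $t3, 6  (cmp 9,6)
bne L0: taken
after lw $t7, 0($t6): $t7=M[204]=-4
after sub $t7, $t7, 14: $t7=(-4)-14=-18
after add $t6, $t6, 4: $t6=204+4=208
after sub $t3, $t3, 1: $t3=9-1=8
cmp $t3, 6  (cmp 8,6)
bne L0: taken
after lw $t7, 0($t6): $t7=M[208]=17
after sub $t7, $t7, 14: $t7=17-14=3
after add $t6, $t6, 4: $t6=208+4=212
after sub $t3, $t3, 1: $t3=8-1=7
After step 19: $t6 = 212.

212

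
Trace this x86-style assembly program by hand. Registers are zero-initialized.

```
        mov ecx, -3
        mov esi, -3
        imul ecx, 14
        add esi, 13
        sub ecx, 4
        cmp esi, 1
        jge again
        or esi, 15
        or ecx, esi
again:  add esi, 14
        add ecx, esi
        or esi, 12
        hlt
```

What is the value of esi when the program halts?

28

ecx=-3
esi=-3
ecx=(-3)*14=-42
esi=(-3)+13=10
ecx=(-42)-4=-46
cmp esi, 1  (cmp 10,1)
jge again: taken
esi=10+14=24
ecx=(-46)+24=-22
esi=24|12=28
halt.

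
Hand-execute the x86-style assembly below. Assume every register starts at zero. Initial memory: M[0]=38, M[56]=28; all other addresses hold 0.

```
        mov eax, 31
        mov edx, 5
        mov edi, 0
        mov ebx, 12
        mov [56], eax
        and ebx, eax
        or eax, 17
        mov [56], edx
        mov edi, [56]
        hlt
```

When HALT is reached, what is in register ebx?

12

mov eax, 31 → eax=31
mov edx, 5 → edx=5
mov edi, 0 → edi=0
mov ebx, 12 → ebx=12
mov [56], eax → M[56]=31
and ebx, eax → ebx=12&31=12
or eax, 17 → eax=31|17=31
mov [56], edx → M[56]=5
mov edi, [56] → edi=M[56]=5
halt.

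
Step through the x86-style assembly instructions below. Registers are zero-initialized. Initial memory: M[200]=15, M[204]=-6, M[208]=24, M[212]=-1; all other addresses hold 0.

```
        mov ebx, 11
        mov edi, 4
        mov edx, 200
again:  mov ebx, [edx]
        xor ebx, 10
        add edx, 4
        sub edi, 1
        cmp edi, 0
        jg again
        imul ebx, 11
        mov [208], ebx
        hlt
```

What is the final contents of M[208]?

ebx=11
edi=4
edx=200
ebx=M[200]=15
ebx=15^10=5
edx=200+4=204
edi=4-1=3
cmp edi, 0  (cmp 3,0)
jg again: taken
ebx=M[204]=-6
ebx=(-6)^10=-16
edx=204+4=208
edi=3-1=2
cmp edi, 0  (cmp 2,0)
jg again: taken
ebx=M[208]=24
ebx=24^10=18
edx=208+4=212
edi=2-1=1
cmp edi, 0  (cmp 1,0)
jg again: taken
ebx=M[212]=-1
ebx=(-1)^10=-11
edx=212+4=216
edi=1-1=0
cmp edi, 0  (cmp 0,0)
jg again: not taken
ebx=(-11)*11=-121
mov [208], ebx → M[208]=-121
halt.

-121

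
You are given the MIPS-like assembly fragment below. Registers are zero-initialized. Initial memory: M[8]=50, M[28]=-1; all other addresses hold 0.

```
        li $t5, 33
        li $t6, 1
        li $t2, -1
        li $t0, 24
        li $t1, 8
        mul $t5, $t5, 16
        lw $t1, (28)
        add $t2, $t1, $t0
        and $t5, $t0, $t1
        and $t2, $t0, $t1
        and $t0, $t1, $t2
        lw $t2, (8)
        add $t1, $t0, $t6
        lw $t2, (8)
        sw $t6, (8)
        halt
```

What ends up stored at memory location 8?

after li $t5, 33: $t5=33
after li $t6, 1: $t6=1
after li $t2, -1: $t2=-1
after li $t0, 24: $t0=24
after li $t1, 8: $t1=8
after mul $t5, $t5, 16: $t5=33*16=528
after lw $t1, (28): $t1=M[28]=-1
after add $t2, $t1, $t0: $t2=(-1)+24=23
after and $t5, $t0, $t1: $t5=24&(-1)=24
after and $t2, $t0, $t1: $t2=24&(-1)=24
after and $t0, $t1, $t2: $t0=(-1)&24=24
after lw $t2, (8): $t2=M[8]=50
after add $t1, $t0, $t6: $t1=24+1=25
after lw $t2, (8): $t2=M[8]=50
sw $t6, (8) → M[8]=1
halt.

1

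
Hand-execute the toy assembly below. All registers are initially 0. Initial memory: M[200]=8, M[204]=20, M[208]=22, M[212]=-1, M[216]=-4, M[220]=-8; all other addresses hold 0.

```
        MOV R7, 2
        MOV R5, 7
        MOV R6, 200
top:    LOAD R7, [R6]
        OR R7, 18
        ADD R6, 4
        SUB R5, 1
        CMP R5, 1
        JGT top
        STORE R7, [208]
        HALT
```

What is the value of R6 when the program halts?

MOV R7, 2 → R7=2
MOV R5, 7 → R5=7
MOV R6, 200 → R6=200
LOAD R7, [R6] → R7=M[200]=8
OR R7, 18 → R7=8|18=26
ADD R6, 4 → R6=200+4=204
SUB R5, 1 → R5=7-1=6
CMP R5, 1  (cmp 6,1)
JGT top: taken
LOAD R7, [R6] → R7=M[204]=20
OR R7, 18 → R7=20|18=22
ADD R6, 4 → R6=204+4=208
SUB R5, 1 → R5=6-1=5
CMP R5, 1  (cmp 5,1)
JGT top: taken
LOAD R7, [R6] → R7=M[208]=22
OR R7, 18 → R7=22|18=22
ADD R6, 4 → R6=208+4=212
SUB R5, 1 → R5=5-1=4
CMP R5, 1  (cmp 4,1)
JGT top: taken
LOAD R7, [R6] → R7=M[212]=-1
OR R7, 18 → R7=(-1)|18=-1
ADD R6, 4 → R6=212+4=216
SUB R5, 1 → R5=4-1=3
CMP R5, 1  (cmp 3,1)
JGT top: taken
LOAD R7, [R6] → R7=M[216]=-4
OR R7, 18 → R7=(-4)|18=-2
ADD R6, 4 → R6=216+4=220
SUB R5, 1 → R5=3-1=2
CMP R5, 1  (cmp 2,1)
JGT top: taken
LOAD R7, [R6] → R7=M[220]=-8
OR R7, 18 → R7=(-8)|18=-6
ADD R6, 4 → R6=220+4=224
SUB R5, 1 → R5=2-1=1
CMP R5, 1  (cmp 1,1)
JGT top: not taken
STORE R7, [208] → M[208]=-6
halt.

224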